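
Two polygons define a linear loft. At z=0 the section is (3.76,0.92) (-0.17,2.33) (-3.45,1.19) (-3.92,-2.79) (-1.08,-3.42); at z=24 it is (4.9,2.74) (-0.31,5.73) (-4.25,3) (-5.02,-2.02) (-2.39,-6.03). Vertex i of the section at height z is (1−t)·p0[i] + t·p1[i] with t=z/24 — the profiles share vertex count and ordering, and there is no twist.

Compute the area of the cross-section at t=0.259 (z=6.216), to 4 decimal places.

Cross-section at t=0.259: each vertex is (1-t)·p0[i] + t·p1[i].
  v1: (1-0.259)·(3.76,0.92) + 0.259·(4.9,2.74) = (4.0553,1.3914)
  v2: (1-0.259)·(-0.17,2.33) + 0.259·(-0.31,5.73) = (-0.2063,3.2106)
  v3: (1-0.259)·(-3.45,1.19) + 0.259·(-4.25,3) = (-3.6572,1.6588)
  v4: (1-0.259)·(-3.92,-2.79) + 0.259·(-5.02,-2.02) = (-4.2049,-2.5906)
  v5: (1-0.259)·(-1.08,-3.42) + 0.259·(-2.39,-6.03) = (-1.4193,-4.0960)
Shoelace sum Σ(x_i·y_{i+1} − x_{i+1}·y_i):
  i=1: 4.0553·3.2106 − -0.2063·1.3914 = +13.3068 (running +13.3068)
  i=2: -0.2063·1.6588 − -3.6572·3.2106 = +11.3997 (running +24.7065)
  i=3: -3.6572·-2.5906 − -4.2049·1.6588 = +16.4493 (running +41.1557)
  i=4: -4.2049·-4.0960 − -1.4193·-2.5906 = +13.5465 (running +54.7022)
  i=5: -1.4193·1.3914 − 4.0553·-4.0960 = +14.6355 (running +69.3377)
Area = |Σ|/2 = |69.3377|/2 = 34.6689

Area at t=0.259: 34.6689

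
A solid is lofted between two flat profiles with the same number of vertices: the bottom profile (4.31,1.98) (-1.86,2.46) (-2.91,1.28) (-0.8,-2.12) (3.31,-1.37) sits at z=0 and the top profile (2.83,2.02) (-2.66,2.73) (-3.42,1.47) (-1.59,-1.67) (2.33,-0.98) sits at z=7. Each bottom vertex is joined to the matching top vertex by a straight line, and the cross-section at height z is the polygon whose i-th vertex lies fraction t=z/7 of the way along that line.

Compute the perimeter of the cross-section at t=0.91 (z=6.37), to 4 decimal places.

Perimeter at t=0.91: 17.8183

Cross-section at t=0.91: each vertex is (1-t)·p0[i] + t·p1[i].
  v1: (1-0.91)·(4.31,1.98) + 0.91·(2.83,2.02) = (2.9632,2.0164)
  v2: (1-0.91)·(-1.86,2.46) + 0.91·(-2.66,2.73) = (-2.5880,2.7057)
  v3: (1-0.91)·(-2.91,1.28) + 0.91·(-3.42,1.47) = (-3.3741,1.4529)
  v4: (1-0.91)·(-0.8,-2.12) + 0.91·(-1.59,-1.67) = (-1.5189,-1.7105)
  v5: (1-0.91)·(3.31,-1.37) + 0.91·(2.33,-0.98) = (2.4182,-1.0151)
Perimeter = Σ |v_{i+1} − v_i|:
  edge 1→2: √(-5.5512² + 0.6893²) = 5.5938 (running 5.5938)
  edge 2→3: √(-0.7861² + -1.2528²) = 1.4790 (running 7.0728)
  edge 3→4: √(1.8552² + -3.1634²) = 3.6673 (running 10.7401)
  edge 4→5: √(3.9371² + 0.6954²) = 3.9980 (running 14.7382)
  edge 5→1: √(0.5450² + 3.0315²) = 3.0801 (running 17.8183)
Perimeter = 17.8183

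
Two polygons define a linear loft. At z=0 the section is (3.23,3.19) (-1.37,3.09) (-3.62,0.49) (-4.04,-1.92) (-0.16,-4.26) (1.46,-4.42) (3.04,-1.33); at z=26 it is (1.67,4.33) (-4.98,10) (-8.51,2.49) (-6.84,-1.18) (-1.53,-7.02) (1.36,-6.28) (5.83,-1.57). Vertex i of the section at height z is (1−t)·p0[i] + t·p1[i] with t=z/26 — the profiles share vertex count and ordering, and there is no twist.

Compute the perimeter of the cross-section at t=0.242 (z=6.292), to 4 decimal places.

Perimeter at t=0.242: 28.8597

Cross-section at t=0.242: each vertex is (1-t)·p0[i] + t·p1[i].
  v1: (1-0.242)·(3.23,3.19) + 0.242·(1.67,4.33) = (2.8525,3.4659)
  v2: (1-0.242)·(-1.37,3.09) + 0.242·(-4.98,10) = (-2.2436,4.7622)
  v3: (1-0.242)·(-3.62,0.49) + 0.242·(-8.51,2.49) = (-4.8034,0.9740)
  v4: (1-0.242)·(-4.04,-1.92) + 0.242·(-6.84,-1.18) = (-4.7176,-1.7409)
  v5: (1-0.242)·(-0.16,-4.26) + 0.242·(-1.53,-7.02) = (-0.4915,-4.9279)
  v6: (1-0.242)·(1.46,-4.42) + 0.242·(1.36,-6.28) = (1.4358,-4.8701)
  v7: (1-0.242)·(3.04,-1.33) + 0.242·(5.83,-1.57) = (3.7152,-1.3881)
Perimeter = Σ |v_{i+1} − v_i|:
  edge 1→2: √(-5.0961² + 1.2963²) = 5.2584 (running 5.2584)
  edge 2→3: √(-2.5598² + -3.7882²) = 4.5720 (running 9.8304)
  edge 3→4: √(0.0858² + -2.7149²) = 2.7163 (running 12.5466)
  edge 4→5: √(4.2261² + -3.1870²) = 5.2931 (running 17.8397)
  edge 5→6: √(1.9273² + 0.0578²) = 1.9282 (running 19.7679)
  edge 6→7: √(2.2794² + 3.4820²) = 4.1618 (running 23.9297)
  edge 7→1: √(-0.8627² + 4.8540²) = 4.9300 (running 28.8597)
Perimeter = 28.8597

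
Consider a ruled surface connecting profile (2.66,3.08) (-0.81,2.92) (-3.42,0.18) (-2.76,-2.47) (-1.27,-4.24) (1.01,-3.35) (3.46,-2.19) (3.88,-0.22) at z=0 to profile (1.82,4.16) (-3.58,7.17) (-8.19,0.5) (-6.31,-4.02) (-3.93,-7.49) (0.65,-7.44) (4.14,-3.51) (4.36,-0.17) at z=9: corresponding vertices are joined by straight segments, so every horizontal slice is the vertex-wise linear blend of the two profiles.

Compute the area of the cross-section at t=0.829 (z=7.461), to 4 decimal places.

Cross-section at t=0.829: each vertex is (1-t)·p0[i] + t·p1[i].
  v1: (1-0.829)·(2.66,3.08) + 0.829·(1.82,4.16) = (1.9636,3.9753)
  v2: (1-0.829)·(-0.81,2.92) + 0.829·(-3.58,7.17) = (-3.1063,6.4432)
  v3: (1-0.829)·(-3.42,0.18) + 0.829·(-8.19,0.5) = (-7.3743,0.4453)
  v4: (1-0.829)·(-2.76,-2.47) + 0.829·(-6.31,-4.02) = (-5.7029,-3.7550)
  v5: (1-0.829)·(-1.27,-4.24) + 0.829·(-3.93,-7.49) = (-3.4751,-6.9342)
  v6: (1-0.829)·(1.01,-3.35) + 0.829·(0.65,-7.44) = (0.7116,-6.7406)
  v7: (1-0.829)·(3.46,-2.19) + 0.829·(4.14,-3.51) = (4.0237,-3.2843)
  v8: (1-0.829)·(3.88,-0.22) + 0.829·(4.36,-0.17) = (4.2779,-0.1786)
Shoelace sum Σ(x_i·y_{i+1} − x_{i+1}·y_i):
  i=1: 1.9636·6.4432 − -3.1063·3.9753 = +25.0009 (running +25.0009)
  i=2: -3.1063·0.4453 − -7.3743·6.4432 = +46.1315 (running +71.1323)
  i=3: -7.3743·-3.7550 − -5.7029·0.4453 = +30.2297 (running +101.3620)
  i=4: -5.7029·-6.9342 − -3.4751·-3.7550 = +26.4967 (running +127.8587)
  i=5: -3.4751·-6.7406 − 0.7116·-6.9342 = +28.3587 (running +156.2174)
  i=6: 0.7116·-3.2843 − 4.0237·-6.7406 = +24.7854 (running +181.0028)
  i=7: 4.0237·-0.1786 − 4.2779·-3.2843 = +13.3315 (running +194.3342)
  i=8: 4.2779·3.9753 − 1.9636·-0.1786 = +17.3567 (running +211.6909)
Area = |Σ|/2 = |211.6909|/2 = 105.8455

Area at t=0.829: 105.8455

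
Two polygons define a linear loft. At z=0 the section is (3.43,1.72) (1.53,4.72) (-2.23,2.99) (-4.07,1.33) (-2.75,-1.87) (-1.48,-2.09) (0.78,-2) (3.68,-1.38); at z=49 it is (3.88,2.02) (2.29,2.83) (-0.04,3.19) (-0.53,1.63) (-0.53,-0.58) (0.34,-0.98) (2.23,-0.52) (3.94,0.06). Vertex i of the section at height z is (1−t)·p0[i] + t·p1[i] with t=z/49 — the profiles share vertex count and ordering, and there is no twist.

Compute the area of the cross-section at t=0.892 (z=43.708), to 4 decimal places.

Cross-section at t=0.892: each vertex is (1-t)·p0[i] + t·p1[i].
  v1: (1-0.892)·(3.43,1.72) + 0.892·(3.88,2.02) = (3.8314,1.9876)
  v2: (1-0.892)·(1.53,4.72) + 0.892·(2.29,2.83) = (2.2079,3.0341)
  v3: (1-0.892)·(-2.23,2.99) + 0.892·(-0.04,3.19) = (-0.2765,3.1684)
  v4: (1-0.892)·(-4.07,1.33) + 0.892·(-0.53,1.63) = (-0.9123,1.5976)
  v5: (1-0.892)·(-2.75,-1.87) + 0.892·(-0.53,-0.58) = (-0.7698,-0.7193)
  v6: (1-0.892)·(-1.48,-2.09) + 0.892·(0.34,-0.98) = (0.1434,-1.0999)
  v7: (1-0.892)·(0.78,-2) + 0.892·(2.23,-0.52) = (2.0734,-0.6798)
  v8: (1-0.892)·(3.68,-1.38) + 0.892·(3.94,0.06) = (3.9119,-0.0955)
Shoelace sum Σ(x_i·y_{i+1} − x_{i+1}·y_i):
  i=1: 3.8314·3.0341 − 2.2079·1.9876 = +7.2365 (running +7.2365)
  i=2: 2.2079·3.1684 − -0.2765·3.0341 = +7.8346 (running +15.0710)
  i=3: -0.2765·1.5976 − -0.9123·3.1684 = +2.4488 (running +17.5199)
  i=4: -0.9123·-0.7193 − -0.7698·1.5976 = +1.8860 (running +19.4059)
  i=5: -0.7698·-1.0999 − 0.1434·-0.7193 = +0.9498 (running +20.3557)
  i=6: 0.1434·-0.6798 − 2.0734·-1.0999 = +2.1830 (running +22.5387)
  i=7: 2.0734·-0.0955 − 3.9119·-0.6798 = +2.4614 (running +25.0001)
  i=8: 3.9119·1.9876 − 3.8314·-0.0955 = +8.1413 (running +33.1414)
Area = |Σ|/2 = |33.1414|/2 = 16.5707

Area at t=0.892: 16.5707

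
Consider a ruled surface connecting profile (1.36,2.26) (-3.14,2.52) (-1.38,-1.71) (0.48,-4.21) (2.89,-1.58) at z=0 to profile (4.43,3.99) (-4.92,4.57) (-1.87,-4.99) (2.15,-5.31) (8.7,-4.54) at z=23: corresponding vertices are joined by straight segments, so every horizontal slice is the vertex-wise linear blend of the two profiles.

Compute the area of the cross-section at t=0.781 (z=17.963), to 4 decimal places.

Cross-section at t=0.781: each vertex is (1-t)·p0[i] + t·p1[i].
  v1: (1-0.781)·(1.36,2.26) + 0.781·(4.43,3.99) = (3.7577,3.6111)
  v2: (1-0.781)·(-3.14,2.52) + 0.781·(-4.92,4.57) = (-4.5302,4.1211)
  v3: (1-0.781)·(-1.38,-1.71) + 0.781·(-1.87,-4.99) = (-1.7627,-4.2717)
  v4: (1-0.781)·(0.48,-4.21) + 0.781·(2.15,-5.31) = (1.7843,-5.0691)
  v5: (1-0.781)·(2.89,-1.58) + 0.781·(8.7,-4.54) = (7.4276,-3.8918)
Shoelace sum Σ(x_i·y_{i+1} − x_{i+1}·y_i):
  i=1: 3.7577·4.1211 − -4.5302·3.6111 = +31.8446 (running +31.8446)
  i=2: -4.5302·-4.2717 − -1.7627·4.1211 = +26.6156 (running +58.4602)
  i=3: -1.7627·-5.0691 − 1.7843·-4.2717 = +16.5571 (running +75.0173)
  i=4: 1.7843·-3.8918 − 7.4276·-5.0691 = +30.7073 (running +105.7247)
  i=5: 7.4276·3.6111 − 3.7577·-3.8918 = +41.4460 (running +147.1707)
Area = |Σ|/2 = |147.1707|/2 = 73.5853

Area at t=0.781: 73.5853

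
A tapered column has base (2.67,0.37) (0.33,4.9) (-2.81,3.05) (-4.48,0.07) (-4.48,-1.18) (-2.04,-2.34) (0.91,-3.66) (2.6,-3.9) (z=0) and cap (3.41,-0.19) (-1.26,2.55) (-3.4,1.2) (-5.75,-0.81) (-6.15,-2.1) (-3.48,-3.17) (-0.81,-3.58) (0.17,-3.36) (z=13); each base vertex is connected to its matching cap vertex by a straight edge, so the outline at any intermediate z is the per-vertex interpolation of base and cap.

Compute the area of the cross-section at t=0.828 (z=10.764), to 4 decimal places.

Cross-section at t=0.828: each vertex is (1-t)·p0[i] + t·p1[i].
  v1: (1-0.828)·(2.67,0.37) + 0.828·(3.41,-0.19) = (3.2827,-0.0937)
  v2: (1-0.828)·(0.33,4.9) + 0.828·(-1.26,2.55) = (-0.9865,2.9542)
  v3: (1-0.828)·(-2.81,3.05) + 0.828·(-3.4,1.2) = (-3.2985,1.5182)
  v4: (1-0.828)·(-4.48,0.07) + 0.828·(-5.75,-0.81) = (-5.5316,-0.6586)
  v5: (1-0.828)·(-4.48,-1.18) + 0.828·(-6.15,-2.1) = (-5.8628,-1.9418)
  v6: (1-0.828)·(-2.04,-2.34) + 0.828·(-3.48,-3.17) = (-3.2323,-3.0272)
  v7: (1-0.828)·(0.91,-3.66) + 0.828·(-0.81,-3.58) = (-0.5142,-3.5938)
  v8: (1-0.828)·(2.6,-3.9) + 0.828·(0.17,-3.36) = (0.5880,-3.4529)
Shoelace sum Σ(x_i·y_{i+1} − x_{i+1}·y_i):
  i=1: 3.2827·2.9542 − -0.9865·-0.0937 = +9.6054 (running +9.6054)
  i=2: -0.9865·1.5182 − -3.2985·2.9542 = +8.2468 (running +17.8521)
  i=3: -3.2985·-0.6586 − -5.5316·1.5182 = +10.5706 (running +28.4227)
  i=4: -5.5316·-1.9418 − -5.8628·-0.6586 = +6.8795 (running +35.3022)
  i=5: -5.8628·-3.0272 − -3.2323·-1.9418 = +11.4716 (running +46.7738)
  i=6: -3.2323·-3.5938 − -0.5142·-3.0272 = +10.0597 (running +56.8335)
  i=7: -0.5142·-3.4529 − 0.5880·-3.5938 = +3.8883 (running +60.7218)
  i=8: 0.5880·-0.0937 − 3.2827·-3.4529 = +11.2798 (running +72.0016)
Area = |Σ|/2 = |72.0016|/2 = 36.0008

Area at t=0.828: 36.0008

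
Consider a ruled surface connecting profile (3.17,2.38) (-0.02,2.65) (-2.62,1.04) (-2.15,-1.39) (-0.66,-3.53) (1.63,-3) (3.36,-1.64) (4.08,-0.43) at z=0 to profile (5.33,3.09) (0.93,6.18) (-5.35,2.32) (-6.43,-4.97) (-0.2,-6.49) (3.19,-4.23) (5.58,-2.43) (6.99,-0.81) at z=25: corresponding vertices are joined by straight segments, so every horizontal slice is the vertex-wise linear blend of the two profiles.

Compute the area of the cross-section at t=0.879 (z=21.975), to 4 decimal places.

Cross-section at t=0.879: each vertex is (1-t)·p0[i] + t·p1[i].
  v1: (1-0.879)·(3.17,2.38) + 0.879·(5.33,3.09) = (5.0686,3.0041)
  v2: (1-0.879)·(-0.02,2.65) + 0.879·(0.93,6.18) = (0.8151,5.7529)
  v3: (1-0.879)·(-2.62,1.04) + 0.879·(-5.35,2.32) = (-5.0197,2.1651)
  v4: (1-0.879)·(-2.15,-1.39) + 0.879·(-6.43,-4.97) = (-5.9121,-4.5368)
  v5: (1-0.879)·(-0.66,-3.53) + 0.879·(-0.2,-6.49) = (-0.2557,-6.1318)
  v6: (1-0.879)·(1.63,-3) + 0.879·(3.19,-4.23) = (3.0012,-4.0812)
  v7: (1-0.879)·(3.36,-1.64) + 0.879·(5.58,-2.43) = (5.3114,-2.3344)
  v8: (1-0.879)·(4.08,-0.43) + 0.879·(6.99,-0.81) = (6.6379,-0.7640)
Shoelace sum Σ(x_i·y_{i+1} − x_{i+1}·y_i):
  i=1: 5.0686·5.7529 − 0.8151·3.0041 = +26.7107 (running +26.7107)
  i=2: 0.8151·2.1651 − -5.0197·5.7529 = +30.6422 (running +57.3529)
  i=3: -5.0197·-4.5368 − -5.9121·2.1651 = +35.5738 (running +92.9267)
  i=4: -5.9121·-6.1318 − -0.2557·-4.5368 = +35.0923 (running +128.0190)
  i=5: -0.2557·-4.0812 − 3.0012·-6.1318 = +19.4465 (running +147.4655)
  i=6: 3.0012·-2.3344 − 5.3114·-4.0812 = +14.6705 (running +162.1360)
  i=7: 5.3114·-0.7640 − 6.6379·-2.3344 = +11.4376 (running +173.5736)
  i=8: 6.6379·3.0041 − 5.0686·-0.7640 = +23.8134 (running +197.3870)
Area = |Σ|/2 = |197.3870|/2 = 98.6935

Area at t=0.879: 98.6935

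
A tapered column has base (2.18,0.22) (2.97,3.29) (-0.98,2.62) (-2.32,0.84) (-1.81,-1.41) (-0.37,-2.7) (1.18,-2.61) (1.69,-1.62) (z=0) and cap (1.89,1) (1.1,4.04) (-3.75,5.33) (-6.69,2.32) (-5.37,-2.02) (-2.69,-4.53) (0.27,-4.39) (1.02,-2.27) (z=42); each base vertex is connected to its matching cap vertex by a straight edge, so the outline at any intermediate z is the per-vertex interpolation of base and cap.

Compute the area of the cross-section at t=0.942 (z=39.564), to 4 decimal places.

Cross-section at t=0.942: each vertex is (1-t)·p0[i] + t·p1[i].
  v1: (1-0.942)·(2.18,0.22) + 0.942·(1.89,1) = (1.9068,0.9548)
  v2: (1-0.942)·(2.97,3.29) + 0.942·(1.1,4.04) = (1.2085,3.9965)
  v3: (1-0.942)·(-0.98,2.62) + 0.942·(-3.75,5.33) = (-3.5893,5.1728)
  v4: (1-0.942)·(-2.32,0.84) + 0.942·(-6.69,2.32) = (-6.4365,2.2342)
  v5: (1-0.942)·(-1.81,-1.41) + 0.942·(-5.37,-2.02) = (-5.1635,-1.9846)
  v6: (1-0.942)·(-0.37,-2.7) + 0.942·(-2.69,-4.53) = (-2.5554,-4.4239)
  v7: (1-0.942)·(1.18,-2.61) + 0.942·(0.27,-4.39) = (0.3228,-4.2868)
  v8: (1-0.942)·(1.69,-1.62) + 0.942·(1.02,-2.27) = (1.0589,-2.2323)
Shoelace sum Σ(x_i·y_{i+1} − x_{i+1}·y_i):
  i=1: 1.9068·3.9965 − 1.2085·0.9548 = +6.4668 (running +6.4668)
  i=2: 1.2085·5.1728 − -3.5893·3.9965 = +20.5959 (running +27.0628)
  i=3: -3.5893·2.2342 − -6.4365·5.1728 = +25.2759 (running +52.3387)
  i=4: -6.4365·-1.9846 − -5.1635·2.2342 = +24.3102 (running +76.6489)
  i=5: -5.1635·-4.4239 − -2.5554·-1.9846 = +17.7711 (running +94.4200)
  i=6: -2.5554·-4.2868 − 0.3228·-4.4239 = +12.3825 (running +106.8025)
  i=7: 0.3228·-2.2323 − 1.0589·-4.2868 = +3.8185 (running +110.6210)
  i=8: 1.0589·0.9548 − 1.9068·-2.2323 = +5.2676 (running +115.8886)
Area = |Σ|/2 = |115.8886|/2 = 57.9443

Area at t=0.942: 57.9443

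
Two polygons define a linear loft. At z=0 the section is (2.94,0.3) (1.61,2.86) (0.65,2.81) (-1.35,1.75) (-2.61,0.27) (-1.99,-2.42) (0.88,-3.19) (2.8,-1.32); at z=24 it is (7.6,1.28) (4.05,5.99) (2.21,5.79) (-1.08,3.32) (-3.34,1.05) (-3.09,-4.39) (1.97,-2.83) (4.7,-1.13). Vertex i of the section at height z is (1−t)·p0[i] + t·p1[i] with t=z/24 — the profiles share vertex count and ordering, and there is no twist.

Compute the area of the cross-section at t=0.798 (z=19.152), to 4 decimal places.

Area at t=0.798: 56.9137

Cross-section at t=0.798: each vertex is (1-t)·p0[i] + t·p1[i].
  v1: (1-0.798)·(2.94,0.3) + 0.798·(7.6,1.28) = (6.6587,1.0820)
  v2: (1-0.798)·(1.61,2.86) + 0.798·(4.05,5.99) = (3.5571,5.3577)
  v3: (1-0.798)·(0.65,2.81) + 0.798·(2.21,5.79) = (1.8949,5.1880)
  v4: (1-0.798)·(-1.35,1.75) + 0.798·(-1.08,3.32) = (-1.1345,3.0029)
  v5: (1-0.798)·(-2.61,0.27) + 0.798·(-3.34,1.05) = (-3.1925,0.8924)
  v6: (1-0.798)·(-1.99,-2.42) + 0.798·(-3.09,-4.39) = (-2.8678,-3.9921)
  v7: (1-0.798)·(0.88,-3.19) + 0.798·(1.97,-2.83) = (1.7498,-2.9027)
  v8: (1-0.798)·(2.8,-1.32) + 0.798·(4.7,-1.13) = (4.3162,-1.1684)
Shoelace sum Σ(x_i·y_{i+1} − x_{i+1}·y_i):
  i=1: 6.6587·5.3577 − 3.5571·1.0820 = +31.8265 (running +31.8265)
  i=2: 3.5571·5.1880 − 1.8949·5.3577 = +8.3022 (running +40.1287)
  i=3: 1.8949·3.0029 − -1.1345·5.1880 = +11.5761 (running +51.7048)
  i=4: -1.1345·0.8924 − -3.1925·3.0029 = +8.5742 (running +60.2791)
  i=5: -3.1925·-3.9921 − -2.8678·0.8924 = +15.3042 (running +75.5832)
  i=6: -2.8678·-2.9027 − 1.7498·-3.9921 = +15.3098 (running +90.8930)
  i=7: 1.7498·-1.1684 − 4.3162·-2.9027 = +10.4843 (running +101.3773)
  i=8: 4.3162·1.0820 − 6.6587·-1.1684 = +12.4502 (running +113.8275)
Area = |Σ|/2 = |113.8275|/2 = 56.9137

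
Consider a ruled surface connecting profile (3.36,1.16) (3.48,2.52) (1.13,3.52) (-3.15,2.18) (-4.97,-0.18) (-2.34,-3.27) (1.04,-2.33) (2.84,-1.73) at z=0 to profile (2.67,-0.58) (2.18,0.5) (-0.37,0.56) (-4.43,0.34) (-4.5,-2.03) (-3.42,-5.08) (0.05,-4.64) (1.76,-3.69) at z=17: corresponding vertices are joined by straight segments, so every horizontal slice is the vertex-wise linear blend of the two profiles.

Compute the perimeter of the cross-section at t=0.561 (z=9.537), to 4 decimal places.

Perimeter at t=0.561: 22.5122

Cross-section at t=0.561: each vertex is (1-t)·p0[i] + t·p1[i].
  v1: (1-0.561)·(3.36,1.16) + 0.561·(2.67,-0.58) = (2.9729,0.1839)
  v2: (1-0.561)·(3.48,2.52) + 0.561·(2.18,0.5) = (2.7507,1.3868)
  v3: (1-0.561)·(1.13,3.52) + 0.561·(-0.37,0.56) = (0.2885,1.8594)
  v4: (1-0.561)·(-3.15,2.18) + 0.561·(-4.43,0.34) = (-3.8681,1.1478)
  v5: (1-0.561)·(-4.97,-0.18) + 0.561·(-4.5,-2.03) = (-4.7063,-1.2179)
  v6: (1-0.561)·(-2.34,-3.27) + 0.561·(-3.42,-5.08) = (-2.9459,-4.2854)
  v7: (1-0.561)·(1.04,-2.33) + 0.561·(0.05,-4.64) = (0.4846,-3.6259)
  v8: (1-0.561)·(2.84,-1.73) + 0.561·(1.76,-3.69) = (2.2341,-2.8296)
Perimeter = Σ |v_{i+1} − v_i|:
  edge 1→2: √(-0.2222² + 1.2029²) = 1.2233 (running 1.2233)
  edge 2→3: √(-2.4622² + 0.4727²) = 2.5072 (running 3.7304)
  edge 3→4: √(-4.1566² + -0.7117²) = 4.2171 (running 7.9475)
  edge 4→5: √(-0.8382² + -2.3656²) = 2.5097 (running 10.4572)
  edge 5→6: √(1.7604² + -3.0676²) = 3.5368 (running 13.9941)
  edge 6→7: √(3.4305² + 0.6595²) = 3.4933 (running 17.4874)
  edge 7→8: √(1.7495² + 0.7964²) = 1.9222 (running 19.4096)
  edge 8→1: √(0.7388² + 3.0134²) = 3.1027 (running 22.5122)
Perimeter = 22.5122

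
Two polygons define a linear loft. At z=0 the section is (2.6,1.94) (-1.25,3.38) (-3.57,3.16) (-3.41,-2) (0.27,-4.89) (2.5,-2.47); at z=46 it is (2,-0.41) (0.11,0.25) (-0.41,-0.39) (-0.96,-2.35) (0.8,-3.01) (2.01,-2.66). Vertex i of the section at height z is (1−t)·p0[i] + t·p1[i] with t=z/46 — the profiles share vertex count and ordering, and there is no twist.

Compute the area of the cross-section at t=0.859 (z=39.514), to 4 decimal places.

Area at t=0.859: 10.1495

Cross-section at t=0.859: each vertex is (1-t)·p0[i] + t·p1[i].
  v1: (1-0.859)·(2.6,1.94) + 0.859·(2,-0.41) = (2.0846,-0.0786)
  v2: (1-0.859)·(-1.25,3.38) + 0.859·(0.11,0.25) = (-0.0818,0.6913)
  v3: (1-0.859)·(-3.57,3.16) + 0.859·(-0.41,-0.39) = (-0.8556,0.1106)
  v4: (1-0.859)·(-3.41,-2) + 0.859·(-0.96,-2.35) = (-1.3054,-2.3007)
  v5: (1-0.859)·(0.27,-4.89) + 0.859·(0.8,-3.01) = (0.7253,-3.2751)
  v6: (1-0.859)·(2.5,-2.47) + 0.859·(2.01,-2.66) = (2.0791,-2.6332)
Shoelace sum Σ(x_i·y_{i+1} − x_{i+1}·y_i):
  i=1: 2.0846·0.6913 − -0.0818·-0.0786 = +1.4347 (running +1.4347)
  i=2: -0.0818·0.1106 − -0.8556·0.6913 = +0.5824 (running +2.0172)
  i=3: -0.8556·-2.3007 − -1.3054·0.1106 = +2.1127 (running +4.1298)
  i=4: -1.3054·-3.2751 − 0.7253·-2.3007 = +5.9440 (running +10.0739)
  i=5: 0.7253·-2.6332 − 2.0791·-3.2751 = +4.8994 (running +14.9733)
  i=6: 2.0791·-0.0786 − 2.0846·-2.6332 = +5.3257 (running +20.2989)
Area = |Σ|/2 = |20.2989|/2 = 10.1495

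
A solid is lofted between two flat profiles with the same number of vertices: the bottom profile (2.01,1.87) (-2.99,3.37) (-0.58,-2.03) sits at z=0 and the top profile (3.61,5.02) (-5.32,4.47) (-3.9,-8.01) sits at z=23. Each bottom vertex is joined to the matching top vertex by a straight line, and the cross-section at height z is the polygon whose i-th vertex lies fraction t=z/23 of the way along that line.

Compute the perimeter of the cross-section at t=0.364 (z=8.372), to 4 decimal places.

Perimeter at t=0.364: 23.1588

Cross-section at t=0.364: each vertex is (1-t)·p0[i] + t·p1[i].
  v1: (1-0.364)·(2.01,1.87) + 0.364·(3.61,5.02) = (2.5924,3.0166)
  v2: (1-0.364)·(-2.99,3.37) + 0.364·(-5.32,4.47) = (-3.8381,3.7704)
  v3: (1-0.364)·(-0.58,-2.03) + 0.364·(-3.9,-8.01) = (-1.7885,-4.2067)
Perimeter = Σ |v_{i+1} − v_i|:
  edge 1→2: √(-6.4305² + 0.7538²) = 6.4746 (running 6.4746)
  edge 2→3: √(2.0496² + -7.9771²) = 8.2362 (running 14.7108)
  edge 3→1: √(4.3809² + 7.2233²) = 8.4480 (running 23.1588)
Perimeter = 23.1588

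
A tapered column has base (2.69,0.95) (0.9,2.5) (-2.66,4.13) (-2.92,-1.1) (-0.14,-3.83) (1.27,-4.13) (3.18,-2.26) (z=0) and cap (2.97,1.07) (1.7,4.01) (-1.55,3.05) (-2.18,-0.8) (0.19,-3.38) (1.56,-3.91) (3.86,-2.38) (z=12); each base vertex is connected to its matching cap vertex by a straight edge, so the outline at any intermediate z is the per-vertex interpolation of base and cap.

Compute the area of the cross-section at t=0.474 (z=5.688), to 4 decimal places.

Area at t=0.474: 32.9279

Cross-section at t=0.474: each vertex is (1-t)·p0[i] + t·p1[i].
  v1: (1-0.474)·(2.69,0.95) + 0.474·(2.97,1.07) = (2.8227,1.0069)
  v2: (1-0.474)·(0.9,2.5) + 0.474·(1.7,4.01) = (1.2792,3.2157)
  v3: (1-0.474)·(-2.66,4.13) + 0.474·(-1.55,3.05) = (-2.1339,3.6181)
  v4: (1-0.474)·(-2.92,-1.1) + 0.474·(-2.18,-0.8) = (-2.5692,-0.9578)
  v5: (1-0.474)·(-0.14,-3.83) + 0.474·(0.19,-3.38) = (0.0164,-3.6167)
  v6: (1-0.474)·(1.27,-4.13) + 0.474·(1.56,-3.91) = (1.4075,-4.0257)
  v7: (1-0.474)·(3.18,-2.26) + 0.474·(3.86,-2.38) = (3.5023,-2.3169)
Shoelace sum Σ(x_i·y_{i+1} − x_{i+1}·y_i):
  i=1: 2.8227·3.2157 − 1.2792·1.0069 = +7.7891 (running +7.7891)
  i=2: 1.2792·3.6181 − -2.1339·3.2157 = +11.4902 (running +19.2793)
  i=3: -2.1339·-0.9578 − -2.5692·3.6181 = +11.3395 (running +30.6188)
  i=4: -2.5692·-3.6167 − 0.0164·-0.9578 = +9.3079 (running +39.9267)
  i=5: 0.0164·-4.0257 − 1.4075·-3.6167 = +5.0243 (running +44.9510)
  i=6: 1.4075·-2.3169 − 3.5023·-4.0257 = +10.8384 (running +55.7894)
  i=7: 3.5023·1.0069 − 2.8227·-2.3169 = +10.0663 (running +65.8558)
Area = |Σ|/2 = |65.8558|/2 = 32.9279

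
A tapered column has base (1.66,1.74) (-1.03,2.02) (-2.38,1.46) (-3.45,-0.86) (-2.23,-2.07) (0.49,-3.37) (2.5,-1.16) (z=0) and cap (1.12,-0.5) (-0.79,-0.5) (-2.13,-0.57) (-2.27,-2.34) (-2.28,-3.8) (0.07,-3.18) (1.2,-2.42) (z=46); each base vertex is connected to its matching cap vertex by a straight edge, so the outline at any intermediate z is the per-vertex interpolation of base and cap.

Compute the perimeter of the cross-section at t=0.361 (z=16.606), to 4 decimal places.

Perimeter at t=0.361: 15.2282

Cross-section at t=0.361: each vertex is (1-t)·p0[i] + t·p1[i].
  v1: (1-0.361)·(1.66,1.74) + 0.361·(1.12,-0.5) = (1.4651,0.9314)
  v2: (1-0.361)·(-1.03,2.02) + 0.361·(-0.79,-0.5) = (-0.9434,1.1103)
  v3: (1-0.361)·(-2.38,1.46) + 0.361·(-2.13,-0.57) = (-2.2897,0.7272)
  v4: (1-0.361)·(-3.45,-0.86) + 0.361·(-2.27,-2.34) = (-3.0240,-1.3943)
  v5: (1-0.361)·(-2.23,-2.07) + 0.361·(-2.28,-3.8) = (-2.2481,-2.6945)
  v6: (1-0.361)·(0.49,-3.37) + 0.361·(0.07,-3.18) = (0.3384,-3.3014)
  v7: (1-0.361)·(2.5,-1.16) + 0.361·(1.2,-2.42) = (2.0307,-1.6149)
Perimeter = Σ |v_{i+1} − v_i|:
  edge 1→2: √(-2.4084² + 0.1789²) = 2.4151 (running 2.4151)
  edge 2→3: √(-1.3464² + -0.3831²) = 1.3998 (running 3.8149)
  edge 3→4: √(-0.7343² + -2.1214²) = 2.2449 (running 6.0598)
  edge 4→5: √(0.7760² + -1.3002²) = 1.5142 (running 7.5740)
  edge 5→6: √(2.5864² + -0.6069²) = 2.6567 (running 10.2307)
  edge 6→7: √(1.6923² + 1.6866²) = 2.3892 (running 12.6199)
  edge 7→1: √(-0.5656² + 2.5462²) = 2.6083 (running 15.2282)
Perimeter = 15.2282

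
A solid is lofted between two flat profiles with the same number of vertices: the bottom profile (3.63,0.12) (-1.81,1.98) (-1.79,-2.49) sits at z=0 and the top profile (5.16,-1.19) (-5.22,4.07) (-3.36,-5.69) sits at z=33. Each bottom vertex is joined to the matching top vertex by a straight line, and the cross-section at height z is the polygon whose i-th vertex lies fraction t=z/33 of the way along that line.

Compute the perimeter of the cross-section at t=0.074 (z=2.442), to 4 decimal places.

Cross-section at t=0.074: each vertex is (1-t)·p0[i] + t·p1[i].
  v1: (1-0.074)·(3.63,0.12) + 0.074·(5.16,-1.19) = (3.7432,0.0231)
  v2: (1-0.074)·(-1.81,1.98) + 0.074·(-5.22,4.07) = (-2.0623,2.1347)
  v3: (1-0.074)·(-1.79,-2.49) + 0.074·(-3.36,-5.69) = (-1.9062,-2.7268)
Perimeter = Σ |v_{i+1} − v_i|:
  edge 1→2: √(-5.8056² + 2.1116²) = 6.1777 (running 6.1777)
  edge 2→3: √(0.1562² + -4.8615²) = 4.8640 (running 11.0416)
  edge 3→1: √(5.6494² + 2.7499²) = 6.2831 (running 17.3247)
Perimeter = 17.3247

Perimeter at t=0.074: 17.3247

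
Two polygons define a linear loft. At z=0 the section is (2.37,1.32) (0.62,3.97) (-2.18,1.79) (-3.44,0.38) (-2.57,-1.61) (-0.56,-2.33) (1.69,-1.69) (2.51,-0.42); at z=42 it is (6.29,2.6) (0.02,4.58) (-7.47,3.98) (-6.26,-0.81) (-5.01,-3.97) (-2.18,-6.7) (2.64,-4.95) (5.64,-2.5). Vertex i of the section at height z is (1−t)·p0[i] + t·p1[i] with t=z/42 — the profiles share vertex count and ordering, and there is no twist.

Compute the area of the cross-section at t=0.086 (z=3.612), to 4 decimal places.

Area at t=0.086: 29.1190

Cross-section at t=0.086: each vertex is (1-t)·p0[i] + t·p1[i].
  v1: (1-0.086)·(2.37,1.32) + 0.086·(6.29,2.6) = (2.7071,1.4301)
  v2: (1-0.086)·(0.62,3.97) + 0.086·(0.02,4.58) = (0.5684,4.0225)
  v3: (1-0.086)·(-2.18,1.79) + 0.086·(-7.47,3.98) = (-2.6349,1.9783)
  v4: (1-0.086)·(-3.44,0.38) + 0.086·(-6.26,-0.81) = (-3.6825,0.2777)
  v5: (1-0.086)·(-2.57,-1.61) + 0.086·(-5.01,-3.97) = (-2.7798,-1.8130)
  v6: (1-0.086)·(-0.56,-2.33) + 0.086·(-2.18,-6.7) = (-0.6993,-2.7058)
  v7: (1-0.086)·(1.69,-1.69) + 0.086·(2.64,-4.95) = (1.7717,-1.9704)
  v8: (1-0.086)·(2.51,-0.42) + 0.086·(5.64,-2.5) = (2.7792,-0.5989)
Shoelace sum Σ(x_i·y_{i+1} − x_{i+1}·y_i):
  i=1: 2.7071·4.0225 − 0.5684·1.4301 = +10.0764 (running +10.0764)
  i=2: 0.5684·1.9783 − -2.6349·4.0225 = +11.7234 (running +21.7999)
  i=3: -2.6349·0.2777 − -3.6825·1.9783 = +6.5537 (running +28.3535)
  i=4: -3.6825·-1.8130 − -2.7798·0.2777 = +7.4481 (running +35.8016)
  i=5: -2.7798·-2.7058 − -0.6993·-1.8130 = +6.2539 (running +42.0555)
  i=6: -0.6993·-1.9704 − 1.7717·-2.7058 = +6.1718 (running +48.2273)
  i=7: 1.7717·-0.5989 − 2.7792·-1.9704 = +4.4149 (running +52.6423)
  i=8: 2.7792·1.4301 − 2.7071·-0.5989 = +5.5957 (running +58.2380)
Area = |Σ|/2 = |58.2380|/2 = 29.1190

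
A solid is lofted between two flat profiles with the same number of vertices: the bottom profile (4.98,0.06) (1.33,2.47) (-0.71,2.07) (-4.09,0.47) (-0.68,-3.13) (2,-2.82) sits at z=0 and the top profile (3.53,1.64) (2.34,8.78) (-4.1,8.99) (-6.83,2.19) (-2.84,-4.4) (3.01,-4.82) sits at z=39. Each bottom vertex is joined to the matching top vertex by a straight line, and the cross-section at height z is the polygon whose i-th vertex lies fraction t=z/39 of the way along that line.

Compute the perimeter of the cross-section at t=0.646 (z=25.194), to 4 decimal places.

Cross-section at t=0.646: each vertex is (1-t)·p0[i] + t·p1[i].
  v1: (1-0.646)·(4.98,0.06) + 0.646·(3.53,1.64) = (4.0433,1.0807)
  v2: (1-0.646)·(1.33,2.47) + 0.646·(2.34,8.78) = (1.9825,6.5463)
  v3: (1-0.646)·(-0.71,2.07) + 0.646·(-4.1,8.99) = (-2.8999,6.5403)
  v4: (1-0.646)·(-4.09,0.47) + 0.646·(-6.83,2.19) = (-5.8600,1.5811)
  v5: (1-0.646)·(-0.68,-3.13) + 0.646·(-2.84,-4.4) = (-2.0754,-3.9504)
  v6: (1-0.646)·(2,-2.82) + 0.646·(3.01,-4.82) = (2.6525,-4.1120)
Perimeter = Σ |v_{i+1} − v_i|:
  edge 1→2: √(-2.0608² + 5.4656²) = 5.8412 (running 5.8412)
  edge 2→3: √(-4.8824² + -0.0059²) = 4.8824 (running 10.7236)
  edge 3→4: √(-2.9601² + -4.9592²) = 5.7755 (running 16.4991)
  edge 4→5: √(3.7847² + -5.5315²) = 6.7024 (running 23.2014)
  edge 5→6: √(4.7278² + -0.1616²) = 4.7306 (running 27.9320)
  edge 6→1: √(1.3908² + 5.1927²) = 5.3757 (running 33.3077)
Perimeter = 33.3077

Perimeter at t=0.646: 33.3077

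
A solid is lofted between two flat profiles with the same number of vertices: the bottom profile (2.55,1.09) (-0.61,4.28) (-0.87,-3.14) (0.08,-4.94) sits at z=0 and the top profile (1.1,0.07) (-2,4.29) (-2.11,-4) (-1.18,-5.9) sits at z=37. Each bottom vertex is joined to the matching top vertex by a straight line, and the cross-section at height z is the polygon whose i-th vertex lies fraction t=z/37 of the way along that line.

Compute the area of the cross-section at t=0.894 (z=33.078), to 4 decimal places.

Area at t=0.894: 17.9497

Cross-section at t=0.894: each vertex is (1-t)·p0[i] + t·p1[i].
  v1: (1-0.894)·(2.55,1.09) + 0.894·(1.1,0.07) = (1.2537,0.1781)
  v2: (1-0.894)·(-0.61,4.28) + 0.894·(-2,4.29) = (-1.8527,4.2889)
  v3: (1-0.894)·(-0.87,-3.14) + 0.894·(-2.11,-4) = (-1.9786,-3.9088)
  v4: (1-0.894)·(0.08,-4.94) + 0.894·(-1.18,-5.9) = (-1.0464,-5.7982)
Shoelace sum Σ(x_i·y_{i+1} − x_{i+1}·y_i):
  i=1: 1.2537·4.2889 − -1.8527·0.1781 = +5.7070 (running +5.7070)
  i=2: -1.8527·-3.9088 − -1.9786·4.2889 = +15.7277 (running +21.4347)
  i=3: -1.9786·-5.7982 − -1.0464·-3.9088 = +7.3818 (running +28.8165)
  i=4: -1.0464·0.1781 − 1.2537·-5.7982 = +7.0829 (running +35.8994)
Area = |Σ|/2 = |35.8994|/2 = 17.9497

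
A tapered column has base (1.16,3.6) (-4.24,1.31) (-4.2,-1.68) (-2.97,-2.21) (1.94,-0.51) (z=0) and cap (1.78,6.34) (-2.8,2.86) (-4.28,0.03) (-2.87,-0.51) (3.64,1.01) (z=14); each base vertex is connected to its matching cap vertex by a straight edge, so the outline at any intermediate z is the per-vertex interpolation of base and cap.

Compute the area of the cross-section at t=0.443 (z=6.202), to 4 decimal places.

Area at t=0.443: 25.8154

Cross-section at t=0.443: each vertex is (1-t)·p0[i] + t·p1[i].
  v1: (1-0.443)·(1.16,3.6) + 0.443·(1.78,6.34) = (1.4347,4.8138)
  v2: (1-0.443)·(-4.24,1.31) + 0.443·(-2.8,2.86) = (-3.6021,1.9966)
  v3: (1-0.443)·(-4.2,-1.68) + 0.443·(-4.28,0.03) = (-4.2354,-0.9225)
  v4: (1-0.443)·(-2.97,-2.21) + 0.443·(-2.87,-0.51) = (-2.9257,-1.4569)
  v5: (1-0.443)·(1.94,-0.51) + 0.443·(3.64,1.01) = (2.6931,0.1634)
Shoelace sum Σ(x_i·y_{i+1} − x_{i+1}·y_i):
  i=1: 1.4347·1.9966 − -3.6021·4.8138 = +20.2043 (running +20.2043)
  i=2: -3.6021·-0.9225 − -4.2354·1.9966 = +11.7795 (running +31.9838)
  i=3: -4.2354·-1.4569 − -2.9257·-0.9225 = +3.4717 (running +35.4555)
  i=4: -2.9257·0.1634 − 2.6931·-1.4569 = +3.4456 (running +38.9012)
  i=5: 2.6931·4.8138 − 1.4347·0.1634 = +12.7297 (running +51.6309)
Area = |Σ|/2 = |51.6309|/2 = 25.8154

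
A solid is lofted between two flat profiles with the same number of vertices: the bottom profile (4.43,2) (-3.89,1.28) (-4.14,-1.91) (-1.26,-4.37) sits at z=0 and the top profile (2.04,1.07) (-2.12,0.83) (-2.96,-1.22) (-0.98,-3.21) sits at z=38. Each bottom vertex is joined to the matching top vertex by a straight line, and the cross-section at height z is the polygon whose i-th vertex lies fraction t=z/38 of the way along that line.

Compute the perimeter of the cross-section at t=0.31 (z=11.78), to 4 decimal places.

Cross-section at t=0.31: each vertex is (1-t)·p0[i] + t·p1[i].
  v1: (1-0.31)·(4.43,2) + 0.31·(2.04,1.07) = (3.6891,1.7117)
  v2: (1-0.31)·(-3.89,1.28) + 0.31·(-2.12,0.83) = (-3.3413,1.1405)
  v3: (1-0.31)·(-4.14,-1.91) + 0.31·(-2.96,-1.22) = (-3.7742,-1.6961)
  v4: (1-0.31)·(-1.26,-4.37) + 0.31·(-0.98,-3.21) = (-1.1732,-4.0104)
Perimeter = Σ |v_{i+1} − v_i|:
  edge 1→2: √(-7.0304² + -0.5712²) = 7.0536 (running 7.0536)
  edge 2→3: √(-0.4329² + -2.8366²) = 2.8694 (running 9.9230)
  edge 3→4: √(2.6010² + -2.3143²) = 3.4815 (running 13.4046)
  edge 4→1: √(4.8623² + 5.7221²) = 7.5090 (running 20.9135)
Perimeter = 20.9135

Perimeter at t=0.31: 20.9135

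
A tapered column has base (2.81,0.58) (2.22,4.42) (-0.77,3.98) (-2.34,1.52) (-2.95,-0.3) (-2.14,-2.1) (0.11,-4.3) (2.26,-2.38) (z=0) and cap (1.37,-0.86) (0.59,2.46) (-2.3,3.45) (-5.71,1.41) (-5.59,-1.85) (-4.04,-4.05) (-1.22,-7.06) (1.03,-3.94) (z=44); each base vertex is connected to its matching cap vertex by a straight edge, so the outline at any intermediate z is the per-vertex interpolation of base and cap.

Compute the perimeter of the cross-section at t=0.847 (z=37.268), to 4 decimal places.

Cross-section at t=0.847: each vertex is (1-t)·p0[i] + t·p1[i].
  v1: (1-0.847)·(2.81,0.58) + 0.847·(1.37,-0.86) = (1.5903,-0.6397)
  v2: (1-0.847)·(2.22,4.42) + 0.847·(0.59,2.46) = (0.8394,2.7599)
  v3: (1-0.847)·(-0.77,3.98) + 0.847·(-2.3,3.45) = (-2.0659,3.5311)
  v4: (1-0.847)·(-2.34,1.52) + 0.847·(-5.71,1.41) = (-5.1944,1.4268)
  v5: (1-0.847)·(-2.95,-0.3) + 0.847·(-5.59,-1.85) = (-5.1861,-1.6129)
  v6: (1-0.847)·(-2.14,-2.1) + 0.847·(-4.04,-4.05) = (-3.7493,-3.7516)
  v7: (1-0.847)·(0.11,-4.3) + 0.847·(-1.22,-7.06) = (-1.0165,-6.6377)
  v8: (1-0.847)·(2.26,-2.38) + 0.847·(1.03,-3.94) = (1.2182,-3.7013)
Perimeter = Σ |v_{i+1} − v_i|:
  edge 1→2: √(-0.7509² + 3.3996²) = 3.4815 (running 3.4815)
  edge 2→3: √(-2.9053² + 0.7712²) = 3.0059 (running 6.4874)
  edge 3→4: √(-3.1285² + -2.1043²) = 3.7703 (running 10.2577)
  edge 4→5: √(0.0083² + -3.0397²) = 3.0397 (running 13.2974)
  edge 5→6: √(1.4368² + -2.1388²) = 2.5766 (running 15.8740)
  edge 6→7: √(2.7328² + -2.8861²) = 3.9746 (running 19.8486)
  edge 7→8: √(2.2347² + 2.9364²) = 3.6900 (running 23.5387)
  edge 8→1: √(0.3721² + 3.0616²) = 3.0842 (running 26.6228)
Perimeter = 26.6228

Perimeter at t=0.847: 26.6228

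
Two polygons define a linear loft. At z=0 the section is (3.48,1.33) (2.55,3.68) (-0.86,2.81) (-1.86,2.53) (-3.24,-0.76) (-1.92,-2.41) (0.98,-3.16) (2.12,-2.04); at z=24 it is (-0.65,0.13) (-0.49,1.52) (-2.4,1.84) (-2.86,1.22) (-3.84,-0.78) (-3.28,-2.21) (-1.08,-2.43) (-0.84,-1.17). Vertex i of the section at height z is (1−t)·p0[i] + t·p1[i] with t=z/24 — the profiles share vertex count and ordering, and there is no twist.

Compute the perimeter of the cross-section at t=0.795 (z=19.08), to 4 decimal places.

Cross-section at t=0.795: each vertex is (1-t)·p0[i] + t·p1[i].
  v1: (1-0.795)·(3.48,1.33) + 0.795·(-0.65,0.13) = (0.1966,0.3760)
  v2: (1-0.795)·(2.55,3.68) + 0.795·(-0.49,1.52) = (0.1332,1.9628)
  v3: (1-0.795)·(-0.86,2.81) + 0.795·(-2.4,1.84) = (-2.0843,2.0389)
  v4: (1-0.795)·(-1.86,2.53) + 0.795·(-2.86,1.22) = (-2.6550,1.4885)
  v5: (1-0.795)·(-3.24,-0.76) + 0.795·(-3.84,-0.78) = (-3.7170,-0.7759)
  v6: (1-0.795)·(-1.92,-2.41) + 0.795·(-3.28,-2.21) = (-3.0012,-2.2510)
  v7: (1-0.795)·(0.98,-3.16) + 0.795·(-1.08,-2.43) = (-0.6577,-2.5796)
  v8: (1-0.795)·(2.12,-2.04) + 0.795·(-0.84,-1.17) = (-0.2332,-1.3483)
Perimeter = Σ |v_{i+1} − v_i|:
  edge 1→2: √(-0.0634² + 1.5868²) = 1.5881 (running 1.5881)
  edge 2→3: √(-2.2175² + 0.0760²) = 2.2188 (running 3.8069)
  edge 3→4: √(-0.5707² + -0.5503²) = 0.7928 (running 4.5997)
  edge 4→5: √(-1.0620² + -2.2645²) = 2.5011 (running 7.1008)
  edge 5→6: √(0.7158² + -1.4751²) = 1.6396 (running 8.7404)
  edge 6→7: √(2.3435² + -0.3287²) = 2.3664 (running 11.1068)
  edge 7→8: √(0.4245² + 1.2313²) = 1.3024 (running 12.4092)
  edge 8→1: √(0.4298² + 1.7243²) = 1.7771 (running 14.1864)
Perimeter = 14.1864

Perimeter at t=0.795: 14.1864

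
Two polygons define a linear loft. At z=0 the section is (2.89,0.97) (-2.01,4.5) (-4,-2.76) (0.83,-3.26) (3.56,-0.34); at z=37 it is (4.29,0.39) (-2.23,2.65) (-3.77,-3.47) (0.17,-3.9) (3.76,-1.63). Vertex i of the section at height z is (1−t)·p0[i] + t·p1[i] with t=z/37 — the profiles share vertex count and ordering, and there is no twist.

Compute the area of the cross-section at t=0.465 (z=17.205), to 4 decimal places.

Cross-section at t=0.465: each vertex is (1-t)·p0[i] + t·p1[i].
  v1: (1-0.465)·(2.89,0.97) + 0.465·(4.29,0.39) = (3.5410,0.7003)
  v2: (1-0.465)·(-2.01,4.5) + 0.465·(-2.23,2.65) = (-2.1123,3.6397)
  v3: (1-0.465)·(-4,-2.76) + 0.465·(-3.77,-3.47) = (-3.8930,-3.0901)
  v4: (1-0.465)·(0.83,-3.26) + 0.465·(0.17,-3.9) = (0.5231,-3.5576)
  v5: (1-0.465)·(3.56,-0.34) + 0.465·(3.76,-1.63) = (3.6530,-0.9398)
Shoelace sum Σ(x_i·y_{i+1} − x_{i+1}·y_i):
  i=1: 3.5410·3.6397 − -2.1123·0.7003 = +14.3676 (running +14.3676)
  i=2: -2.1123·-3.0901 − -3.8930·3.6397 = +20.6971 (running +35.0647)
  i=3: -3.8930·-3.5576 − 0.5231·-3.0901 = +15.4664 (running +50.5310)
  i=4: 0.5231·-0.9398 − 3.6530·-3.5576 = +12.5043 (running +63.0353)
  i=5: 3.6530·0.7003 − 3.5410·-0.9398 = +5.8862 (running +68.9215)
Area = |Σ|/2 = |68.9215|/2 = 34.4608

Area at t=0.465: 34.4608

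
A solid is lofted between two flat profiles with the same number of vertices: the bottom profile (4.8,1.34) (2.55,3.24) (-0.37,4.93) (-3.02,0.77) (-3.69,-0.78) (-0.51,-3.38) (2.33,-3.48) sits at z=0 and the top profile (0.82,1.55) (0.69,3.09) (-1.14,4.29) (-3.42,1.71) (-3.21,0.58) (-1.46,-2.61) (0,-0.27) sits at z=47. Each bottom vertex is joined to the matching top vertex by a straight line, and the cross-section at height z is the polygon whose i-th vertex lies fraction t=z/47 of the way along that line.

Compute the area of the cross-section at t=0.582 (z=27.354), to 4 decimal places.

Area at t=0.582: 26.5806

Cross-section at t=0.582: each vertex is (1-t)·p0[i] + t·p1[i].
  v1: (1-0.582)·(4.8,1.34) + 0.582·(0.82,1.55) = (2.4836,1.4622)
  v2: (1-0.582)·(2.55,3.24) + 0.582·(0.69,3.09) = (1.4675,3.1527)
  v3: (1-0.582)·(-0.37,4.93) + 0.582·(-1.14,4.29) = (-0.8181,4.5575)
  v4: (1-0.582)·(-3.02,0.77) + 0.582·(-3.42,1.71) = (-3.2528,1.3171)
  v5: (1-0.582)·(-3.69,-0.78) + 0.582·(-3.21,0.58) = (-3.4106,0.0115)
  v6: (1-0.582)·(-0.51,-3.38) + 0.582·(-1.46,-2.61) = (-1.0629,-2.9319)
  v7: (1-0.582)·(2.33,-3.48) + 0.582·(0,-0.27) = (0.9739,-1.6118)
Shoelace sum Σ(x_i·y_{i+1} − x_{i+1}·y_i):
  i=1: 2.4836·3.1527 − 1.4675·1.4622 = +5.6844 (running +5.6844)
  i=2: 1.4675·4.5575 − -0.8181·3.1527 = +9.2674 (running +14.9518)
  i=3: -0.8181·1.3171 − -3.2528·4.5575 = +13.7471 (running +28.6990)
  i=4: -3.2528·0.0115 − -3.4106·1.3171 = +4.4546 (running +33.1536)
  i=5: -3.4106·-2.9319 − -1.0629·0.0115 = +10.0118 (running +43.1653)
  i=6: -1.0629·-1.6118 − 0.9739·-2.9319 = +4.5686 (running +47.7340)
  i=7: 0.9739·1.4622 − 2.4836·-1.6118 = +5.4272 (running +53.1611)
Area = |Σ|/2 = |53.1611|/2 = 26.5806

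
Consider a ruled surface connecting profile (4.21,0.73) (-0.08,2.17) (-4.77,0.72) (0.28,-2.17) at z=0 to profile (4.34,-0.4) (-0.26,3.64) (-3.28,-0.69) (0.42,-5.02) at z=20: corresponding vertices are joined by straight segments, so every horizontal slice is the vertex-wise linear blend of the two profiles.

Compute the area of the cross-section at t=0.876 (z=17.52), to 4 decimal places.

Area at t=0.876: 31.7204

Cross-section at t=0.876: each vertex is (1-t)·p0[i] + t·p1[i].
  v1: (1-0.876)·(4.21,0.73) + 0.876·(4.34,-0.4) = (4.3239,-0.2599)
  v2: (1-0.876)·(-0.08,2.17) + 0.876·(-0.26,3.64) = (-0.2377,3.4577)
  v3: (1-0.876)·(-4.77,0.72) + 0.876·(-3.28,-0.69) = (-3.4648,-0.5152)
  v4: (1-0.876)·(0.28,-2.17) + 0.876·(0.42,-5.02) = (0.4026,-4.6666)
Shoelace sum Σ(x_i·y_{i+1} − x_{i+1}·y_i):
  i=1: 4.3239·3.4577 − -0.2377·-0.2599 = +14.8890 (running +14.8890)
  i=2: -0.2377·-0.5152 − -3.4648·3.4577 = +12.1026 (running +26.9916)
  i=3: -3.4648·-4.6666 − 0.4026·-0.5152 = +16.3761 (running +43.3677)
  i=4: 0.4026·-0.2599 − 4.3239·-4.6666 = +20.0732 (running +63.4409)
Area = |Σ|/2 = |63.4409|/2 = 31.7204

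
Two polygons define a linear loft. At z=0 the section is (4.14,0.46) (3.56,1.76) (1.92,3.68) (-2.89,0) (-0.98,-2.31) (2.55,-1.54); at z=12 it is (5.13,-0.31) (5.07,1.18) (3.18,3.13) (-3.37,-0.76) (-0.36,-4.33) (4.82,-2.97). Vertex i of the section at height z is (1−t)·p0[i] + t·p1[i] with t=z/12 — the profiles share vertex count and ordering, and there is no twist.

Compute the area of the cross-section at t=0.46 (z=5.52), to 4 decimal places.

Cross-section at t=0.46: each vertex is (1-t)·p0[i] + t·p1[i].
  v1: (1-0.46)·(4.14,0.46) + 0.46·(5.13,-0.31) = (4.5954,0.1058)
  v2: (1-0.46)·(3.56,1.76) + 0.46·(5.07,1.18) = (4.2546,1.4932)
  v3: (1-0.46)·(1.92,3.68) + 0.46·(3.18,3.13) = (2.4996,3.4270)
  v4: (1-0.46)·(-2.89,0) + 0.46·(-3.37,-0.76) = (-3.1108,-0.3496)
  v5: (1-0.46)·(-0.98,-2.31) + 0.46·(-0.36,-4.33) = (-0.6948,-3.2392)
  v6: (1-0.46)·(2.55,-1.54) + 0.46·(4.82,-2.97) = (3.5942,-2.1978)
Shoelace sum Σ(x_i·y_{i+1} − x_{i+1}·y_i):
  i=1: 4.5954·1.4932 − 4.2546·0.1058 = +6.4117 (running +6.4117)
  i=2: 4.2546·3.4270 − 2.4996·1.4932 = +10.8481 (running +17.2598)
  i=3: 2.4996·-0.3496 − -3.1108·3.4270 = +9.7869 (running +27.0467)
  i=4: -3.1108·-3.2392 − -0.6948·-0.3496 = +9.8336 (running +36.8803)
  i=5: -0.6948·-2.1978 − 3.5942·-3.2392 = +13.1694 (running +50.0496)
  i=6: 3.5942·0.1058 − 4.5954·-2.1978 = +10.4800 (running +60.5297)
Area = |Σ|/2 = |60.5297|/2 = 30.2648

Area at t=0.46: 30.2648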